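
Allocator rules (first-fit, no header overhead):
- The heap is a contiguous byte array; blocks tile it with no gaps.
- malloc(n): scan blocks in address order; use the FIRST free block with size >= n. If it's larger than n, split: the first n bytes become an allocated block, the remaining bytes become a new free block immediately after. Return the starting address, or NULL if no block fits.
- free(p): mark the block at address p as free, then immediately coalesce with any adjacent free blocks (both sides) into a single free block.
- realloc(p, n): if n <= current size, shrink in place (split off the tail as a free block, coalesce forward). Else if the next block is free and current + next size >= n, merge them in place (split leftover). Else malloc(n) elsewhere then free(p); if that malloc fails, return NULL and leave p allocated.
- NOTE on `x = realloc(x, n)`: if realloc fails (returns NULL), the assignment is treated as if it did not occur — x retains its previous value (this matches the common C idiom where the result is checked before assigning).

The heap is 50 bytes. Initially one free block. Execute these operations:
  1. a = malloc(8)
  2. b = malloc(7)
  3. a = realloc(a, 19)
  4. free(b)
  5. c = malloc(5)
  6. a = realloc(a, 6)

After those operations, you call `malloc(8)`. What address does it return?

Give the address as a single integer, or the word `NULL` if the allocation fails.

Answer: 5

Derivation:
Op 1: a = malloc(8) -> a = 0; heap: [0-7 ALLOC][8-49 FREE]
Op 2: b = malloc(7) -> b = 8; heap: [0-7 ALLOC][8-14 ALLOC][15-49 FREE]
Op 3: a = realloc(a, 19) -> a = 15; heap: [0-7 FREE][8-14 ALLOC][15-33 ALLOC][34-49 FREE]
Op 4: free(b) -> (freed b); heap: [0-14 FREE][15-33 ALLOC][34-49 FREE]
Op 5: c = malloc(5) -> c = 0; heap: [0-4 ALLOC][5-14 FREE][15-33 ALLOC][34-49 FREE]
Op 6: a = realloc(a, 6) -> a = 15; heap: [0-4 ALLOC][5-14 FREE][15-20 ALLOC][21-49 FREE]
malloc(8): first-fit scan over [0-4 ALLOC][5-14 FREE][15-20 ALLOC][21-49 FREE] -> 5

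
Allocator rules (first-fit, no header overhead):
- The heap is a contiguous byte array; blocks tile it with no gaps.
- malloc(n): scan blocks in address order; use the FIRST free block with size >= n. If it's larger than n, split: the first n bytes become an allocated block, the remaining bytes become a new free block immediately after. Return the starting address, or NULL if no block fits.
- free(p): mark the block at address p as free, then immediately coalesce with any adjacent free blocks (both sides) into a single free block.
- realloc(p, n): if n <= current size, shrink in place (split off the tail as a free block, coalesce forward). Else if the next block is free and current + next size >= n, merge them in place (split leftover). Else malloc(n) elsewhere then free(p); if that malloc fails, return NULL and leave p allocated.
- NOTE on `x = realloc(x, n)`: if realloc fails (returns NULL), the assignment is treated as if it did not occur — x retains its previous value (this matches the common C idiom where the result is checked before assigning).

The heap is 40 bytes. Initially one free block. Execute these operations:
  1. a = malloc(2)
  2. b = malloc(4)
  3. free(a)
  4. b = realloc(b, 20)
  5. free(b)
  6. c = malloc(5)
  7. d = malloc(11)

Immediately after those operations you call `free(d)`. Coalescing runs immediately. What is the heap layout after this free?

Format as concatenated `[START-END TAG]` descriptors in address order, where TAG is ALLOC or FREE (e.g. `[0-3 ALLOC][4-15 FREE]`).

Answer: [0-4 ALLOC][5-39 FREE]

Derivation:
Op 1: a = malloc(2) -> a = 0; heap: [0-1 ALLOC][2-39 FREE]
Op 2: b = malloc(4) -> b = 2; heap: [0-1 ALLOC][2-5 ALLOC][6-39 FREE]
Op 3: free(a) -> (freed a); heap: [0-1 FREE][2-5 ALLOC][6-39 FREE]
Op 4: b = realloc(b, 20) -> b = 2; heap: [0-1 FREE][2-21 ALLOC][22-39 FREE]
Op 5: free(b) -> (freed b); heap: [0-39 FREE]
Op 6: c = malloc(5) -> c = 0; heap: [0-4 ALLOC][5-39 FREE]
Op 7: d = malloc(11) -> d = 5; heap: [0-4 ALLOC][5-15 ALLOC][16-39 FREE]
free(d): d = 5 -> block [5-15 ALLOC]; mark free, coalesce with adjacent free neighbors -> [0-4 ALLOC][5-39 FREE]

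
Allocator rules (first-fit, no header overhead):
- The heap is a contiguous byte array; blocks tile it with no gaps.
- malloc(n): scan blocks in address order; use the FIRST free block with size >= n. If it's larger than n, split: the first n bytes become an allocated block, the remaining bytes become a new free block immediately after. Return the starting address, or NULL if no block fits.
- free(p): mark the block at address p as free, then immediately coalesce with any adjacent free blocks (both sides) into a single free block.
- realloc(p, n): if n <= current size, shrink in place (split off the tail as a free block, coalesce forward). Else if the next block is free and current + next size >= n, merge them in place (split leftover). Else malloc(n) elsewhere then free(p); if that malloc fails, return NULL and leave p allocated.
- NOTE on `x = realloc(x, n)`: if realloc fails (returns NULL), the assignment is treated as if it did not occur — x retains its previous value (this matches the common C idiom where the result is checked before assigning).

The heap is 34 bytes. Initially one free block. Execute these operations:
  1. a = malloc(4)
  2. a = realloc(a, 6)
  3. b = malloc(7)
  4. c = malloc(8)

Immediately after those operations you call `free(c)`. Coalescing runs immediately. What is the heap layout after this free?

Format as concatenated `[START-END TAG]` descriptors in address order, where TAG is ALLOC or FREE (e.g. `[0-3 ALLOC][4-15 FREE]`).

Answer: [0-5 ALLOC][6-12 ALLOC][13-33 FREE]

Derivation:
Op 1: a = malloc(4) -> a = 0; heap: [0-3 ALLOC][4-33 FREE]
Op 2: a = realloc(a, 6) -> a = 0; heap: [0-5 ALLOC][6-33 FREE]
Op 3: b = malloc(7) -> b = 6; heap: [0-5 ALLOC][6-12 ALLOC][13-33 FREE]
Op 4: c = malloc(8) -> c = 13; heap: [0-5 ALLOC][6-12 ALLOC][13-20 ALLOC][21-33 FREE]
free(c): c = 13 -> block [13-20 ALLOC]; mark free, coalesce with adjacent free neighbors -> [0-5 ALLOC][6-12 ALLOC][13-33 FREE]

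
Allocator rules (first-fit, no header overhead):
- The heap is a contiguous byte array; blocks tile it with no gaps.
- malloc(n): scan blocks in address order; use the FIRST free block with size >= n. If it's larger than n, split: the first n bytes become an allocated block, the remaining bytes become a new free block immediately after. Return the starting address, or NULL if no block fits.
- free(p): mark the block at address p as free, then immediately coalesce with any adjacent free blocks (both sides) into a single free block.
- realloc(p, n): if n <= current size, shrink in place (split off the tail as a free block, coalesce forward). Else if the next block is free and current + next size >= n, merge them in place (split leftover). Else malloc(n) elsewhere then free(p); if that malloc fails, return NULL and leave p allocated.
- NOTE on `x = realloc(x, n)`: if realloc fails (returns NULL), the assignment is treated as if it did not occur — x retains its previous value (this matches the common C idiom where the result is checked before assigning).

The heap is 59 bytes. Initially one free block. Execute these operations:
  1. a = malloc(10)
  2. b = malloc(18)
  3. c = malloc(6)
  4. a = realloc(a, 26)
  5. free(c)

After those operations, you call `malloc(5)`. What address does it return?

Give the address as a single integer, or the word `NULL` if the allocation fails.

Answer: 28

Derivation:
Op 1: a = malloc(10) -> a = 0; heap: [0-9 ALLOC][10-58 FREE]
Op 2: b = malloc(18) -> b = 10; heap: [0-9 ALLOC][10-27 ALLOC][28-58 FREE]
Op 3: c = malloc(6) -> c = 28; heap: [0-9 ALLOC][10-27 ALLOC][28-33 ALLOC][34-58 FREE]
Op 4: a = realloc(a, 26) -> NULL (a unchanged); heap: [0-9 ALLOC][10-27 ALLOC][28-33 ALLOC][34-58 FREE]
Op 5: free(c) -> (freed c); heap: [0-9 ALLOC][10-27 ALLOC][28-58 FREE]
malloc(5): first-fit scan over [0-9 ALLOC][10-27 ALLOC][28-58 FREE] -> 28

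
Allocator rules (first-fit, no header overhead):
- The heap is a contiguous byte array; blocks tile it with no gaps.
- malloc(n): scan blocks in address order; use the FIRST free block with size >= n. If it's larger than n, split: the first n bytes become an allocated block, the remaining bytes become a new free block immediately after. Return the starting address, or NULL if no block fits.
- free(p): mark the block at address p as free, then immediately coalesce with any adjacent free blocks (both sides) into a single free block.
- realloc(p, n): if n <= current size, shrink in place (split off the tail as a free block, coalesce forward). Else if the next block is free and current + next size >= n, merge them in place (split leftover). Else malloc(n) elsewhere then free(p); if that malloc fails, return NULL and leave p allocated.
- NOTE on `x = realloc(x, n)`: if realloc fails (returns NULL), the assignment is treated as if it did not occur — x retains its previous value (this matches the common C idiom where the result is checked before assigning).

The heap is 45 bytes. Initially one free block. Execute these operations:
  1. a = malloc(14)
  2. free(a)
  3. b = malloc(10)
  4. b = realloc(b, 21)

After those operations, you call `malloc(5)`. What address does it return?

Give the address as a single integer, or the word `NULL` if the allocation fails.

Op 1: a = malloc(14) -> a = 0; heap: [0-13 ALLOC][14-44 FREE]
Op 2: free(a) -> (freed a); heap: [0-44 FREE]
Op 3: b = malloc(10) -> b = 0; heap: [0-9 ALLOC][10-44 FREE]
Op 4: b = realloc(b, 21) -> b = 0; heap: [0-20 ALLOC][21-44 FREE]
malloc(5): first-fit scan over [0-20 ALLOC][21-44 FREE] -> 21

Answer: 21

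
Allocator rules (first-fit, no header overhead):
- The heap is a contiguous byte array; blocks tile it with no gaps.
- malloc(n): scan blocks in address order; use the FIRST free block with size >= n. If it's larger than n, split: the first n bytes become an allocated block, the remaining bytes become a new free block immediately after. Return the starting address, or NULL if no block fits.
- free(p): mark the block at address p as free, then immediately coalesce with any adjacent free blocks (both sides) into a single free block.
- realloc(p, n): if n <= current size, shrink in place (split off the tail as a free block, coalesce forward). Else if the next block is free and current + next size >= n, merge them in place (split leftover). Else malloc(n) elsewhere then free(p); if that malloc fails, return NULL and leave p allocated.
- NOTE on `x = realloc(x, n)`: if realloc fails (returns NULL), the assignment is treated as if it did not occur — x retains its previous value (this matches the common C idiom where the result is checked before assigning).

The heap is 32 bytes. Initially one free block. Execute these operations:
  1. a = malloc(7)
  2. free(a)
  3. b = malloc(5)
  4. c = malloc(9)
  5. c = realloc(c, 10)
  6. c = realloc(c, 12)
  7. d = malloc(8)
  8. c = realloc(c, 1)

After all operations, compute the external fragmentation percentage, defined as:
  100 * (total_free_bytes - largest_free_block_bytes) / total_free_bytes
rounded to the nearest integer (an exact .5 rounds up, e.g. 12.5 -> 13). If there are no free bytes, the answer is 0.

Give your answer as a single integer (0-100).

Answer: 39

Derivation:
Op 1: a = malloc(7) -> a = 0; heap: [0-6 ALLOC][7-31 FREE]
Op 2: free(a) -> (freed a); heap: [0-31 FREE]
Op 3: b = malloc(5) -> b = 0; heap: [0-4 ALLOC][5-31 FREE]
Op 4: c = malloc(9) -> c = 5; heap: [0-4 ALLOC][5-13 ALLOC][14-31 FREE]
Op 5: c = realloc(c, 10) -> c = 5; heap: [0-4 ALLOC][5-14 ALLOC][15-31 FREE]
Op 6: c = realloc(c, 12) -> c = 5; heap: [0-4 ALLOC][5-16 ALLOC][17-31 FREE]
Op 7: d = malloc(8) -> d = 17; heap: [0-4 ALLOC][5-16 ALLOC][17-24 ALLOC][25-31 FREE]
Op 8: c = realloc(c, 1) -> c = 5; heap: [0-4 ALLOC][5-5 ALLOC][6-16 FREE][17-24 ALLOC][25-31 FREE]
Free blocks: [11 7] total_free=18 largest=11 -> 100*(18-11)/18 = 700/18 ≈ 38.889 -> rounds to 39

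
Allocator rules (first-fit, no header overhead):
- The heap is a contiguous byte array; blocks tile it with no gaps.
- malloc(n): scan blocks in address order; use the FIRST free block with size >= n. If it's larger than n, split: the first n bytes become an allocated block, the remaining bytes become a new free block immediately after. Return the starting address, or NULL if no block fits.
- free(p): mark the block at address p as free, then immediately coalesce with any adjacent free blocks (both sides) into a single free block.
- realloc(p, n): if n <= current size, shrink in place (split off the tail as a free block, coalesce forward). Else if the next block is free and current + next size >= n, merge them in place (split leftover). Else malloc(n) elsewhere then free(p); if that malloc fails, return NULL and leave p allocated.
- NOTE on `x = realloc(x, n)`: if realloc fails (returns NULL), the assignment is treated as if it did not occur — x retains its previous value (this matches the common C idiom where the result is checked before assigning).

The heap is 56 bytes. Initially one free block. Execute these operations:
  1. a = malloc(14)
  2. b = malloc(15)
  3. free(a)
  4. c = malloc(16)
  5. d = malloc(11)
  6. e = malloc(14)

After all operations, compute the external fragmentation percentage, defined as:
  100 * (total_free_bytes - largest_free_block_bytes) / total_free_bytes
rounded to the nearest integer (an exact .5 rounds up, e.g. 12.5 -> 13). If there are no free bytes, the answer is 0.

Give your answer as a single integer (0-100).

Op 1: a = malloc(14) -> a = 0; heap: [0-13 ALLOC][14-55 FREE]
Op 2: b = malloc(15) -> b = 14; heap: [0-13 ALLOC][14-28 ALLOC][29-55 FREE]
Op 3: free(a) -> (freed a); heap: [0-13 FREE][14-28 ALLOC][29-55 FREE]
Op 4: c = malloc(16) -> c = 29; heap: [0-13 FREE][14-28 ALLOC][29-44 ALLOC][45-55 FREE]
Op 5: d = malloc(11) -> d = 0; heap: [0-10 ALLOC][11-13 FREE][14-28 ALLOC][29-44 ALLOC][45-55 FREE]
Op 6: e = malloc(14) -> e = NULL; heap: [0-10 ALLOC][11-13 FREE][14-28 ALLOC][29-44 ALLOC][45-55 FREE]
Free blocks: [3 11] total_free=14 largest=11 -> 100*(14-11)/14 = 300/14 ≈ 21.429 -> rounds to 21

Answer: 21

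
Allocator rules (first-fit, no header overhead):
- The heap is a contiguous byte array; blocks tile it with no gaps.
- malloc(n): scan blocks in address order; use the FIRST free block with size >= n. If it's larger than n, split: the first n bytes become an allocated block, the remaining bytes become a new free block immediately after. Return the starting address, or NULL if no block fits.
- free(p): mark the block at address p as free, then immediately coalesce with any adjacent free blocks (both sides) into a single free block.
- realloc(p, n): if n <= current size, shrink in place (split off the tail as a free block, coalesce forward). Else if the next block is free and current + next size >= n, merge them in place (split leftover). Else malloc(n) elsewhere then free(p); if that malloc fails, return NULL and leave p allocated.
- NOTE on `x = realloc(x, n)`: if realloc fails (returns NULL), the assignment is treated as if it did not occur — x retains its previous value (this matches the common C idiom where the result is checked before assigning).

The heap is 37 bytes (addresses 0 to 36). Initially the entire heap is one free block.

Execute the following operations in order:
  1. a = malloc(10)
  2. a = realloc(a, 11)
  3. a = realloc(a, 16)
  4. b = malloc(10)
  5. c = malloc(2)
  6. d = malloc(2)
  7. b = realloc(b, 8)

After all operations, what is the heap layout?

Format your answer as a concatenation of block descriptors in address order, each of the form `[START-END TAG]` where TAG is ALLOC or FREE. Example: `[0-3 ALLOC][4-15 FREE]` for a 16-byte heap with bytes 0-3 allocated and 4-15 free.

Answer: [0-15 ALLOC][16-23 ALLOC][24-25 FREE][26-27 ALLOC][28-29 ALLOC][30-36 FREE]

Derivation:
Op 1: a = malloc(10) -> a = 0; heap: [0-9 ALLOC][10-36 FREE]
Op 2: a = realloc(a, 11) -> a = 0; heap: [0-10 ALLOC][11-36 FREE]
Op 3: a = realloc(a, 16) -> a = 0; heap: [0-15 ALLOC][16-36 FREE]
Op 4: b = malloc(10) -> b = 16; heap: [0-15 ALLOC][16-25 ALLOC][26-36 FREE]
Op 5: c = malloc(2) -> c = 26; heap: [0-15 ALLOC][16-25 ALLOC][26-27 ALLOC][28-36 FREE]
Op 6: d = malloc(2) -> d = 28; heap: [0-15 ALLOC][16-25 ALLOC][26-27 ALLOC][28-29 ALLOC][30-36 FREE]
Op 7: b = realloc(b, 8) -> b = 16; heap: [0-15 ALLOC][16-23 ALLOC][24-25 FREE][26-27 ALLOC][28-29 ALLOC][30-36 FREE]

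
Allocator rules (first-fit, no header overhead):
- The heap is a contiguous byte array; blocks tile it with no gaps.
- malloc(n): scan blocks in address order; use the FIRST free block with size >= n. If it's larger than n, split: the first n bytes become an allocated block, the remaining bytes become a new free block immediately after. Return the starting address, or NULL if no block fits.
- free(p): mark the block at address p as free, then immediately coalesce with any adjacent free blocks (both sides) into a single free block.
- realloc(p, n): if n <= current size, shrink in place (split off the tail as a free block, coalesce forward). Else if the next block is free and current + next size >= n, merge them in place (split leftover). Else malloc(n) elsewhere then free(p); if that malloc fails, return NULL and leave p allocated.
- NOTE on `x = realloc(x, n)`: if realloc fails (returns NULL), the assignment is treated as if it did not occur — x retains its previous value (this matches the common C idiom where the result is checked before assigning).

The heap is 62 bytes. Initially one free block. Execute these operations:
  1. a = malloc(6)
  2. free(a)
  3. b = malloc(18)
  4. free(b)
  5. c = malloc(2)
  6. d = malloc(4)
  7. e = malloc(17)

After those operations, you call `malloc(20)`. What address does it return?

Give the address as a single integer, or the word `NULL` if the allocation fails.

Answer: 23

Derivation:
Op 1: a = malloc(6) -> a = 0; heap: [0-5 ALLOC][6-61 FREE]
Op 2: free(a) -> (freed a); heap: [0-61 FREE]
Op 3: b = malloc(18) -> b = 0; heap: [0-17 ALLOC][18-61 FREE]
Op 4: free(b) -> (freed b); heap: [0-61 FREE]
Op 5: c = malloc(2) -> c = 0; heap: [0-1 ALLOC][2-61 FREE]
Op 6: d = malloc(4) -> d = 2; heap: [0-1 ALLOC][2-5 ALLOC][6-61 FREE]
Op 7: e = malloc(17) -> e = 6; heap: [0-1 ALLOC][2-5 ALLOC][6-22 ALLOC][23-61 FREE]
malloc(20): first-fit scan over [0-1 ALLOC][2-5 ALLOC][6-22 ALLOC][23-61 FREE] -> 23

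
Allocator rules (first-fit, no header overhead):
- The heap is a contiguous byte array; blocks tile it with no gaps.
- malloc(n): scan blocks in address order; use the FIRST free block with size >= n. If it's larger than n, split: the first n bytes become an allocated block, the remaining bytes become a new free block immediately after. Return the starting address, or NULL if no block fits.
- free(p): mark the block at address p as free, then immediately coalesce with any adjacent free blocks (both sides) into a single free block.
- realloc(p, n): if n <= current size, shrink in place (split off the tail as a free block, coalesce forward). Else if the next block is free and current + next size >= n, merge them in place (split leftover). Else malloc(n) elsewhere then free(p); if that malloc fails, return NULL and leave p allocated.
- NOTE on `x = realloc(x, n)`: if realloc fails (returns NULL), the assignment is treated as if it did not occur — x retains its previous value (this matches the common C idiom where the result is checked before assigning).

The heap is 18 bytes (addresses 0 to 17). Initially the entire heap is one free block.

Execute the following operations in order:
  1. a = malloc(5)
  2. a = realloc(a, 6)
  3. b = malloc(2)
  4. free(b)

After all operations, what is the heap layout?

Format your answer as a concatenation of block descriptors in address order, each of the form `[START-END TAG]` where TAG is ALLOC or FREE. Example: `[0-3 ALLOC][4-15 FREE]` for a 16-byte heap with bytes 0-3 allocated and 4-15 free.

Answer: [0-5 ALLOC][6-17 FREE]

Derivation:
Op 1: a = malloc(5) -> a = 0; heap: [0-4 ALLOC][5-17 FREE]
Op 2: a = realloc(a, 6) -> a = 0; heap: [0-5 ALLOC][6-17 FREE]
Op 3: b = malloc(2) -> b = 6; heap: [0-5 ALLOC][6-7 ALLOC][8-17 FREE]
Op 4: free(b) -> (freed b); heap: [0-5 ALLOC][6-17 FREE]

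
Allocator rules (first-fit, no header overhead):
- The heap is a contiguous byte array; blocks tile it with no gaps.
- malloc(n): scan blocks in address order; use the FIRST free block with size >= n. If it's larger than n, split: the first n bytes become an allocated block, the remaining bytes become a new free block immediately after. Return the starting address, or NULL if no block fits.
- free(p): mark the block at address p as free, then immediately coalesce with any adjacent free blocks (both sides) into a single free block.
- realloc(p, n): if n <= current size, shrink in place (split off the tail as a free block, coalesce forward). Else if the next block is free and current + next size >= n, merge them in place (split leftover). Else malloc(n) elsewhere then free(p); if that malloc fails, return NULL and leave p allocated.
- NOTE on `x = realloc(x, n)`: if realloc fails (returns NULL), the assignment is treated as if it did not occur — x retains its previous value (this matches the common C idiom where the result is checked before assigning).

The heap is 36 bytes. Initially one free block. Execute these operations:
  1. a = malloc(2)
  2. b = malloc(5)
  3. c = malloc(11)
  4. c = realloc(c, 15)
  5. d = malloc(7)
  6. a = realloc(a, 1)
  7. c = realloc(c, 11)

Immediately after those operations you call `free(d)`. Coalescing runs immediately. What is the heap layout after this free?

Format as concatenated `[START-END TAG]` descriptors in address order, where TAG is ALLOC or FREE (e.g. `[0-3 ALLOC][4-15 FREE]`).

Op 1: a = malloc(2) -> a = 0; heap: [0-1 ALLOC][2-35 FREE]
Op 2: b = malloc(5) -> b = 2; heap: [0-1 ALLOC][2-6 ALLOC][7-35 FREE]
Op 3: c = malloc(11) -> c = 7; heap: [0-1 ALLOC][2-6 ALLOC][7-17 ALLOC][18-35 FREE]
Op 4: c = realloc(c, 15) -> c = 7; heap: [0-1 ALLOC][2-6 ALLOC][7-21 ALLOC][22-35 FREE]
Op 5: d = malloc(7) -> d = 22; heap: [0-1 ALLOC][2-6 ALLOC][7-21 ALLOC][22-28 ALLOC][29-35 FREE]
Op 6: a = realloc(a, 1) -> a = 0; heap: [0-0 ALLOC][1-1 FREE][2-6 ALLOC][7-21 ALLOC][22-28 ALLOC][29-35 FREE]
Op 7: c = realloc(c, 11) -> c = 7; heap: [0-0 ALLOC][1-1 FREE][2-6 ALLOC][7-17 ALLOC][18-21 FREE][22-28 ALLOC][29-35 FREE]
free(d): d = 22 -> block [22-28 ALLOC]; mark free, coalesce with adjacent free neighbors -> [0-0 ALLOC][1-1 FREE][2-6 ALLOC][7-17 ALLOC][18-35 FREE]

Answer: [0-0 ALLOC][1-1 FREE][2-6 ALLOC][7-17 ALLOC][18-35 FREE]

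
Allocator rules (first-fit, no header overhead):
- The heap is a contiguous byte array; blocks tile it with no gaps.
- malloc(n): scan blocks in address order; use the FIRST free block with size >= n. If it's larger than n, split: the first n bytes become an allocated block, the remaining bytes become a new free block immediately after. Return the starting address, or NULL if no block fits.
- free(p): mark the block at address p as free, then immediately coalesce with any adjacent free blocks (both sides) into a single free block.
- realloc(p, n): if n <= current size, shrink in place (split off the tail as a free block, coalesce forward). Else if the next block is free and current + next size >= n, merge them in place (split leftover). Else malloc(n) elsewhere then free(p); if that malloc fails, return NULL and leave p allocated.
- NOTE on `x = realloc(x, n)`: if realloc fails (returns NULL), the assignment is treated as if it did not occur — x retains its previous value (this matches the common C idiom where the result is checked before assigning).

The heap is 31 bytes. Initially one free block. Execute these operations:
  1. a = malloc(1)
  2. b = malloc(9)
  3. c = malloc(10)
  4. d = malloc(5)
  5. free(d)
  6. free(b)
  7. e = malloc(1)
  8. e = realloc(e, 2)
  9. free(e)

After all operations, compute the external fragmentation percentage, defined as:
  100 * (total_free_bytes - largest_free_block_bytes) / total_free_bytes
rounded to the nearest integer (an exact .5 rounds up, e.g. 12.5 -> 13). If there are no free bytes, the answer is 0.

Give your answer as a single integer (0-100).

Answer: 45

Derivation:
Op 1: a = malloc(1) -> a = 0; heap: [0-0 ALLOC][1-30 FREE]
Op 2: b = malloc(9) -> b = 1; heap: [0-0 ALLOC][1-9 ALLOC][10-30 FREE]
Op 3: c = malloc(10) -> c = 10; heap: [0-0 ALLOC][1-9 ALLOC][10-19 ALLOC][20-30 FREE]
Op 4: d = malloc(5) -> d = 20; heap: [0-0 ALLOC][1-9 ALLOC][10-19 ALLOC][20-24 ALLOC][25-30 FREE]
Op 5: free(d) -> (freed d); heap: [0-0 ALLOC][1-9 ALLOC][10-19 ALLOC][20-30 FREE]
Op 6: free(b) -> (freed b); heap: [0-0 ALLOC][1-9 FREE][10-19 ALLOC][20-30 FREE]
Op 7: e = malloc(1) -> e = 1; heap: [0-0 ALLOC][1-1 ALLOC][2-9 FREE][10-19 ALLOC][20-30 FREE]
Op 8: e = realloc(e, 2) -> e = 1; heap: [0-0 ALLOC][1-2 ALLOC][3-9 FREE][10-19 ALLOC][20-30 FREE]
Op 9: free(e) -> (freed e); heap: [0-0 ALLOC][1-9 FREE][10-19 ALLOC][20-30 FREE]
Free blocks: [9 11] total_free=20 largest=11 -> 100*(20-11)/20 = 900/20 = 45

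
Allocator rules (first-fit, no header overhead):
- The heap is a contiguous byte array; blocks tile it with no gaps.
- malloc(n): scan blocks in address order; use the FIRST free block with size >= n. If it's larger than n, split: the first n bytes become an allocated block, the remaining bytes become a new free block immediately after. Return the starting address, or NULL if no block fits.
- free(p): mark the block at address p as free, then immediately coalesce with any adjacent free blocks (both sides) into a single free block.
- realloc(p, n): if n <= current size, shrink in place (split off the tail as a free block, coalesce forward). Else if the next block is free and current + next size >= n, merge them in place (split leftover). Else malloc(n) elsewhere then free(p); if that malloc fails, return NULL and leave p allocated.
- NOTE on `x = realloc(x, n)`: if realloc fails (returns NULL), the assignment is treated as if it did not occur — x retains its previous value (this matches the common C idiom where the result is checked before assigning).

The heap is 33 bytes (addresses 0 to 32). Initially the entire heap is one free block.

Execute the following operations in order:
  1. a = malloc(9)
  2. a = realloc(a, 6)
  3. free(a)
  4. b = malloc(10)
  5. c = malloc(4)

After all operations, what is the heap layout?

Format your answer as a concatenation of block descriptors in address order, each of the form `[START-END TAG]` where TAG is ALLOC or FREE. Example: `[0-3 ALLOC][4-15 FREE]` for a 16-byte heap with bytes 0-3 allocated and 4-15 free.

Op 1: a = malloc(9) -> a = 0; heap: [0-8 ALLOC][9-32 FREE]
Op 2: a = realloc(a, 6) -> a = 0; heap: [0-5 ALLOC][6-32 FREE]
Op 3: free(a) -> (freed a); heap: [0-32 FREE]
Op 4: b = malloc(10) -> b = 0; heap: [0-9 ALLOC][10-32 FREE]
Op 5: c = malloc(4) -> c = 10; heap: [0-9 ALLOC][10-13 ALLOC][14-32 FREE]

Answer: [0-9 ALLOC][10-13 ALLOC][14-32 FREE]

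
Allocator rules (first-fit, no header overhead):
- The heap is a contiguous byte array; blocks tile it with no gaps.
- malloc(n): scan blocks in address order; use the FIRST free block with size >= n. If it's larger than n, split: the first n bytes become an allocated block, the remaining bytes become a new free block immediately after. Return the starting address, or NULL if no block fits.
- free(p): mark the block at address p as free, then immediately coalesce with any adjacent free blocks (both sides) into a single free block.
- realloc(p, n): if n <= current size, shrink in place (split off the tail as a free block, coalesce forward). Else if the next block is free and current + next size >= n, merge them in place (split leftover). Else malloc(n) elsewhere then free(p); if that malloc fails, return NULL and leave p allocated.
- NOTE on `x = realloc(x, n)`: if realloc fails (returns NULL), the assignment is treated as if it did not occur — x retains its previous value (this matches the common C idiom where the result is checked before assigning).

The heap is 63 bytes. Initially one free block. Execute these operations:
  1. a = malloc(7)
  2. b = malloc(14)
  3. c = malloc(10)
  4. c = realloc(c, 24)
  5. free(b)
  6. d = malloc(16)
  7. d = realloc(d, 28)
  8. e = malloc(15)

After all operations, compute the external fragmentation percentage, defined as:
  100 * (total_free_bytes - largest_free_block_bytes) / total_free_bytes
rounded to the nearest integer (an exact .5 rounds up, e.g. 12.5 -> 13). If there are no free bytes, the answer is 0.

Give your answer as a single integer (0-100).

Op 1: a = malloc(7) -> a = 0; heap: [0-6 ALLOC][7-62 FREE]
Op 2: b = malloc(14) -> b = 7; heap: [0-6 ALLOC][7-20 ALLOC][21-62 FREE]
Op 3: c = malloc(10) -> c = 21; heap: [0-6 ALLOC][7-20 ALLOC][21-30 ALLOC][31-62 FREE]
Op 4: c = realloc(c, 24) -> c = 21; heap: [0-6 ALLOC][7-20 ALLOC][21-44 ALLOC][45-62 FREE]
Op 5: free(b) -> (freed b); heap: [0-6 ALLOC][7-20 FREE][21-44 ALLOC][45-62 FREE]
Op 6: d = malloc(16) -> d = 45; heap: [0-6 ALLOC][7-20 FREE][21-44 ALLOC][45-60 ALLOC][61-62 FREE]
Op 7: d = realloc(d, 28) -> NULL (d unchanged); heap: [0-6 ALLOC][7-20 FREE][21-44 ALLOC][45-60 ALLOC][61-62 FREE]
Op 8: e = malloc(15) -> e = NULL; heap: [0-6 ALLOC][7-20 FREE][21-44 ALLOC][45-60 ALLOC][61-62 FREE]
Free blocks: [14 2] total_free=16 largest=14 -> 100*(16-14)/16 = 200/16 = 12.5 -> rounds to 13

Answer: 13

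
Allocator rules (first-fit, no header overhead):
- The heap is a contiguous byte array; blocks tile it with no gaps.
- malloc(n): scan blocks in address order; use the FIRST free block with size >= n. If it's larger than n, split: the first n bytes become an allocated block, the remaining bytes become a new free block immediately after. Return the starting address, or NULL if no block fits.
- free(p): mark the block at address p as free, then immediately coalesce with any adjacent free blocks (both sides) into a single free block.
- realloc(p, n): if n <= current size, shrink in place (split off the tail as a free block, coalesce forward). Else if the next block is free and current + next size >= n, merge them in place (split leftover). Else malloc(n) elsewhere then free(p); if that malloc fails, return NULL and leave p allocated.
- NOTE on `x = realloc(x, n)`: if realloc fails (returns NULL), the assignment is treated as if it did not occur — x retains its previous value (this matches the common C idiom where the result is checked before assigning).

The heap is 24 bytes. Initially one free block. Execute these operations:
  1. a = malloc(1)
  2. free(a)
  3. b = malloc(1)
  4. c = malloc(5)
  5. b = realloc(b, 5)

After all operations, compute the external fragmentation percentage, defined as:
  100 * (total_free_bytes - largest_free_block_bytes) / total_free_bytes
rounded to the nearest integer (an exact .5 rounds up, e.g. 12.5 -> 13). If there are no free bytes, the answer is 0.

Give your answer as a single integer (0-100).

Op 1: a = malloc(1) -> a = 0; heap: [0-0 ALLOC][1-23 FREE]
Op 2: free(a) -> (freed a); heap: [0-23 FREE]
Op 3: b = malloc(1) -> b = 0; heap: [0-0 ALLOC][1-23 FREE]
Op 4: c = malloc(5) -> c = 1; heap: [0-0 ALLOC][1-5 ALLOC][6-23 FREE]
Op 5: b = realloc(b, 5) -> b = 6; heap: [0-0 FREE][1-5 ALLOC][6-10 ALLOC][11-23 FREE]
Free blocks: [1 13] total_free=14 largest=13 -> 100*(14-13)/14 = 100/14 ≈ 7.143 -> rounds to 7

Answer: 7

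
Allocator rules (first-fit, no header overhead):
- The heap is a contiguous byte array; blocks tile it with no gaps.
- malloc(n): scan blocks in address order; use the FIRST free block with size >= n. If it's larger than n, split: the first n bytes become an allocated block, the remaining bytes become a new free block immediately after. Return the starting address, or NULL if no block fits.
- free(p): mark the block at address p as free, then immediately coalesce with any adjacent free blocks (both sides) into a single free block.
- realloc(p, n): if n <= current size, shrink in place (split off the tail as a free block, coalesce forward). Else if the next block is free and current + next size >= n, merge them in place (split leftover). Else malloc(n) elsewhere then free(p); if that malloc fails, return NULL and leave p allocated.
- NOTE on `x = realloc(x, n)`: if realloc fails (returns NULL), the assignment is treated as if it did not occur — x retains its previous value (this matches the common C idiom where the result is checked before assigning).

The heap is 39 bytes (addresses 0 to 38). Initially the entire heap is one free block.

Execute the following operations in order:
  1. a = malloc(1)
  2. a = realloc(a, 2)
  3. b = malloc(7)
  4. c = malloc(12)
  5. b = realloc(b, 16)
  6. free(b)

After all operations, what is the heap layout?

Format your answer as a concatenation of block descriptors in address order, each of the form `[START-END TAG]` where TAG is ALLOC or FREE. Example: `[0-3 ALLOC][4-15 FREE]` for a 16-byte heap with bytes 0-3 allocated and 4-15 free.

Answer: [0-1 ALLOC][2-8 FREE][9-20 ALLOC][21-38 FREE]

Derivation:
Op 1: a = malloc(1) -> a = 0; heap: [0-0 ALLOC][1-38 FREE]
Op 2: a = realloc(a, 2) -> a = 0; heap: [0-1 ALLOC][2-38 FREE]
Op 3: b = malloc(7) -> b = 2; heap: [0-1 ALLOC][2-8 ALLOC][9-38 FREE]
Op 4: c = malloc(12) -> c = 9; heap: [0-1 ALLOC][2-8 ALLOC][9-20 ALLOC][21-38 FREE]
Op 5: b = realloc(b, 16) -> b = 21; heap: [0-1 ALLOC][2-8 FREE][9-20 ALLOC][21-36 ALLOC][37-38 FREE]
Op 6: free(b) -> (freed b); heap: [0-1 ALLOC][2-8 FREE][9-20 ALLOC][21-38 FREE]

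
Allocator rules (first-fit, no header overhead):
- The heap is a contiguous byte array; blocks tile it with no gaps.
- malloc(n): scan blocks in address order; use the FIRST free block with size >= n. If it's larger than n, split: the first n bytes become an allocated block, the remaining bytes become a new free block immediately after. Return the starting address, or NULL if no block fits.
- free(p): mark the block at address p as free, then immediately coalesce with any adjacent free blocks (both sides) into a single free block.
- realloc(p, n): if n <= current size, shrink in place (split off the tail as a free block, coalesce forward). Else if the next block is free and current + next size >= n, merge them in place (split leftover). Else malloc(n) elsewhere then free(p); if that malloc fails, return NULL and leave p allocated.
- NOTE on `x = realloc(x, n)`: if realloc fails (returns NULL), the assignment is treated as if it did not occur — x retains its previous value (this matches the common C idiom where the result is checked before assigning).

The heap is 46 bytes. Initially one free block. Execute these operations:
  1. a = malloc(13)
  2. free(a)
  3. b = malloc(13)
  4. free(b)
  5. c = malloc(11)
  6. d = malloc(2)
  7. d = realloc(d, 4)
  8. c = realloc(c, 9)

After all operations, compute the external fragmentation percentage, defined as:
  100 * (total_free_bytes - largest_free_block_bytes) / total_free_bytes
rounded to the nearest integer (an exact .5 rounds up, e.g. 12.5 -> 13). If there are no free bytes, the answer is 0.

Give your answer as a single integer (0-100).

Op 1: a = malloc(13) -> a = 0; heap: [0-12 ALLOC][13-45 FREE]
Op 2: free(a) -> (freed a); heap: [0-45 FREE]
Op 3: b = malloc(13) -> b = 0; heap: [0-12 ALLOC][13-45 FREE]
Op 4: free(b) -> (freed b); heap: [0-45 FREE]
Op 5: c = malloc(11) -> c = 0; heap: [0-10 ALLOC][11-45 FREE]
Op 6: d = malloc(2) -> d = 11; heap: [0-10 ALLOC][11-12 ALLOC][13-45 FREE]
Op 7: d = realloc(d, 4) -> d = 11; heap: [0-10 ALLOC][11-14 ALLOC][15-45 FREE]
Op 8: c = realloc(c, 9) -> c = 0; heap: [0-8 ALLOC][9-10 FREE][11-14 ALLOC][15-45 FREE]
Free blocks: [2 31] total_free=33 largest=31 -> 100*(33-31)/33 = 200/33 ≈ 6.061 -> rounds to 6

Answer: 6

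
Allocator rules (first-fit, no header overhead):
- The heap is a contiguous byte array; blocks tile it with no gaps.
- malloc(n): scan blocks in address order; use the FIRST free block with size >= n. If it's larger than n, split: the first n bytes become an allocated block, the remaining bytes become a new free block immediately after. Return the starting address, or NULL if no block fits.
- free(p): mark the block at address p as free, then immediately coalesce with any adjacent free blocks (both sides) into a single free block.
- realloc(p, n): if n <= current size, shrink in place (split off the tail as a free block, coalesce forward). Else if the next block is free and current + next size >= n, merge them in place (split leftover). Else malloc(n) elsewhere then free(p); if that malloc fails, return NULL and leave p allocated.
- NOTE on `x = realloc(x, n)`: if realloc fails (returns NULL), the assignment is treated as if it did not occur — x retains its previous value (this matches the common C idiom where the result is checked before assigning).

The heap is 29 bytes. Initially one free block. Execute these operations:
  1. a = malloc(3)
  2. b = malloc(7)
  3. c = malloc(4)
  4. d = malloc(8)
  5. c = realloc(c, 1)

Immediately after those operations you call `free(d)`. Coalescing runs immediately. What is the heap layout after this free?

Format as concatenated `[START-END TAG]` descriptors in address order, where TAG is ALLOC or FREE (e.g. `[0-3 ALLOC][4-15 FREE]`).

Answer: [0-2 ALLOC][3-9 ALLOC][10-10 ALLOC][11-28 FREE]

Derivation:
Op 1: a = malloc(3) -> a = 0; heap: [0-2 ALLOC][3-28 FREE]
Op 2: b = malloc(7) -> b = 3; heap: [0-2 ALLOC][3-9 ALLOC][10-28 FREE]
Op 3: c = malloc(4) -> c = 10; heap: [0-2 ALLOC][3-9 ALLOC][10-13 ALLOC][14-28 FREE]
Op 4: d = malloc(8) -> d = 14; heap: [0-2 ALLOC][3-9 ALLOC][10-13 ALLOC][14-21 ALLOC][22-28 FREE]
Op 5: c = realloc(c, 1) -> c = 10; heap: [0-2 ALLOC][3-9 ALLOC][10-10 ALLOC][11-13 FREE][14-21 ALLOC][22-28 FREE]
free(d): d = 14 -> block [14-21 ALLOC]; mark free, coalesce with adjacent free neighbors -> [0-2 ALLOC][3-9 ALLOC][10-10 ALLOC][11-28 FREE]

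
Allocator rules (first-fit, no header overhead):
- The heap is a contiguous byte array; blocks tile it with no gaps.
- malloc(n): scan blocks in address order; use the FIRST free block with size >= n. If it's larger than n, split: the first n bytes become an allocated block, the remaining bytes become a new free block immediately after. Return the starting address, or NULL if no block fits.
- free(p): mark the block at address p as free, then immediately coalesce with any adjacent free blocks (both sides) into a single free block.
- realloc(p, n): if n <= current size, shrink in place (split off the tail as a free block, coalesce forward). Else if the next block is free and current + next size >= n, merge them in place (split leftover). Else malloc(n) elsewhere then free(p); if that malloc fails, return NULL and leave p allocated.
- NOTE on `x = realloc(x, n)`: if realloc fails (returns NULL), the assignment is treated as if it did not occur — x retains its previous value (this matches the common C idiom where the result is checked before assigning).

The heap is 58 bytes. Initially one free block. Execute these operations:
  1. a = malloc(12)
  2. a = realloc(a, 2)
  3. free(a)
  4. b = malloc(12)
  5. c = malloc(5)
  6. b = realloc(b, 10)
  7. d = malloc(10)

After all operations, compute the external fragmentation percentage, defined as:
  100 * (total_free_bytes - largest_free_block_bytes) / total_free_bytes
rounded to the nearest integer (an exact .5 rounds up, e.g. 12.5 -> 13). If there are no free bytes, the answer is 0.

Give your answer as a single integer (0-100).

Answer: 6

Derivation:
Op 1: a = malloc(12) -> a = 0; heap: [0-11 ALLOC][12-57 FREE]
Op 2: a = realloc(a, 2) -> a = 0; heap: [0-1 ALLOC][2-57 FREE]
Op 3: free(a) -> (freed a); heap: [0-57 FREE]
Op 4: b = malloc(12) -> b = 0; heap: [0-11 ALLOC][12-57 FREE]
Op 5: c = malloc(5) -> c = 12; heap: [0-11 ALLOC][12-16 ALLOC][17-57 FREE]
Op 6: b = realloc(b, 10) -> b = 0; heap: [0-9 ALLOC][10-11 FREE][12-16 ALLOC][17-57 FREE]
Op 7: d = malloc(10) -> d = 17; heap: [0-9 ALLOC][10-11 FREE][12-16 ALLOC][17-26 ALLOC][27-57 FREE]
Free blocks: [2 31] total_free=33 largest=31 -> 100*(33-31)/33 = 200/33 ≈ 6.061 -> rounds to 6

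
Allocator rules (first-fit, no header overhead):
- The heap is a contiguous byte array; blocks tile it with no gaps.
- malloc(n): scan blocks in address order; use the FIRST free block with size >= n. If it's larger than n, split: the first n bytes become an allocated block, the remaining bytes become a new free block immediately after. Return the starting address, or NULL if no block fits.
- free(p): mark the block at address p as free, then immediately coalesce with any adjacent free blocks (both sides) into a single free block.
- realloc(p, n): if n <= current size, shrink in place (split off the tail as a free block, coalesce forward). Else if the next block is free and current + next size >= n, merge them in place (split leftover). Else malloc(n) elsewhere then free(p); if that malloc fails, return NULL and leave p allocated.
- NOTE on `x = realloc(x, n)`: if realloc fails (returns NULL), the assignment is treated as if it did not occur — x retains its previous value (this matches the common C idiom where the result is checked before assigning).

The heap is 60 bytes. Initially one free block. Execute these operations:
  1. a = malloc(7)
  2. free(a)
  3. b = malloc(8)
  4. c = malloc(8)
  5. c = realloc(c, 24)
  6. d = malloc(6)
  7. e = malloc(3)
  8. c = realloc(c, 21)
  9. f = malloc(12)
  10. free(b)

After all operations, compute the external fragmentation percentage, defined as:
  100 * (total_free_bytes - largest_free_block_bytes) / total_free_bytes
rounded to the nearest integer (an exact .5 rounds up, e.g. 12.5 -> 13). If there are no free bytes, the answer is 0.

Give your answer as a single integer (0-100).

Op 1: a = malloc(7) -> a = 0; heap: [0-6 ALLOC][7-59 FREE]
Op 2: free(a) -> (freed a); heap: [0-59 FREE]
Op 3: b = malloc(8) -> b = 0; heap: [0-7 ALLOC][8-59 FREE]
Op 4: c = malloc(8) -> c = 8; heap: [0-7 ALLOC][8-15 ALLOC][16-59 FREE]
Op 5: c = realloc(c, 24) -> c = 8; heap: [0-7 ALLOC][8-31 ALLOC][32-59 FREE]
Op 6: d = malloc(6) -> d = 32; heap: [0-7 ALLOC][8-31 ALLOC][32-37 ALLOC][38-59 FREE]
Op 7: e = malloc(3) -> e = 38; heap: [0-7 ALLOC][8-31 ALLOC][32-37 ALLOC][38-40 ALLOC][41-59 FREE]
Op 8: c = realloc(c, 21) -> c = 8; heap: [0-7 ALLOC][8-28 ALLOC][29-31 FREE][32-37 ALLOC][38-40 ALLOC][41-59 FREE]
Op 9: f = malloc(12) -> f = 41; heap: [0-7 ALLOC][8-28 ALLOC][29-31 FREE][32-37 ALLOC][38-40 ALLOC][41-52 ALLOC][53-59 FREE]
Op 10: free(b) -> (freed b); heap: [0-7 FREE][8-28 ALLOC][29-31 FREE][32-37 ALLOC][38-40 ALLOC][41-52 ALLOC][53-59 FREE]
Free blocks: [8 3 7] total_free=18 largest=8 -> 100*(18-8)/18 = 1000/18 ≈ 55.556 -> rounds to 56

Answer: 56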